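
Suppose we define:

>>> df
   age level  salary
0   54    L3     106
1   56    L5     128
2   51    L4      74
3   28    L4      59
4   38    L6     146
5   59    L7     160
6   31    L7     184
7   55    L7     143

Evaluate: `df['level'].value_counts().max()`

value_counts of level:
level
L7    3
L4    2
L3    1
L5    1
L6    1
Name: count, dtype: int64
Taking the max of the resulting series gives 3.

3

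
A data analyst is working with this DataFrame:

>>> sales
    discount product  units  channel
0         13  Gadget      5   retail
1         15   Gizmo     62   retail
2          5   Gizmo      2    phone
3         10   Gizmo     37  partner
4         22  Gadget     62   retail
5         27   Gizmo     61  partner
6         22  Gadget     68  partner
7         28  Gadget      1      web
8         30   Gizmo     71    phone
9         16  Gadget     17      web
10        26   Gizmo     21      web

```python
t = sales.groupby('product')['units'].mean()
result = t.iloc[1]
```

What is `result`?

42.3333333333

group by product, mean of units:
product
Gadget    30.600000
Gizmo     42.333333
Name: units, dtype: float64
The value at position 1 is 42.3333333333.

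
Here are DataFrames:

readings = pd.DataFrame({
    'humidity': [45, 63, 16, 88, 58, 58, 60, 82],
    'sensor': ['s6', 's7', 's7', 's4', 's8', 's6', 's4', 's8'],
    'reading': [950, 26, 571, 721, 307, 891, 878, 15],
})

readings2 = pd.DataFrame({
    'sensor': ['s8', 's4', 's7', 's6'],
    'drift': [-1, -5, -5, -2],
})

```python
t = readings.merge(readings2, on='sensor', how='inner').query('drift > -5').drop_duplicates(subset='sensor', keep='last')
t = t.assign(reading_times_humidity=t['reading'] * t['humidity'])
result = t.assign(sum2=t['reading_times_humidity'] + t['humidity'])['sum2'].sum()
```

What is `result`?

merge on 'sensor' (how='inner') → 8 rows:
   humidity sensor  reading  drift
0        45     s6      950     -2
1        63     s7       26     -5
2        16     s7      571     -5
3        88     s4      721     -5
4        58     s8      307     -1
5        58     s6      891     -2
6        60     s4      878     -5
7        82     s8       15     -1
filter rows where drift > -5:
   humidity sensor  reading  drift
0        45     s6      950     -2
4        58     s8      307     -1
5        58     s6      891     -2
7        82     s8       15     -1
drop duplicate sensor (keep=last):
   humidity sensor  reading  drift
5        58     s6      891     -2
7        82     s8       15     -1
add column reading_times_humidity = t['reading'] * t['humidity']:
   humidity sensor  reading  drift  reading_times_humidity
5        58     s6      891     -2                   51678
7        82     s8       15     -1                    1230
add column sum2 = t['reading_times_humidity'] + t['humidity']:
   humidity sensor  reading  drift  reading_times_humidity   sum2
5        58     s6      891     -2                   51678  51736
7        82     s8       15     -1                    1230   1312
Finally, sum of column 'sum2' = 53048.

53048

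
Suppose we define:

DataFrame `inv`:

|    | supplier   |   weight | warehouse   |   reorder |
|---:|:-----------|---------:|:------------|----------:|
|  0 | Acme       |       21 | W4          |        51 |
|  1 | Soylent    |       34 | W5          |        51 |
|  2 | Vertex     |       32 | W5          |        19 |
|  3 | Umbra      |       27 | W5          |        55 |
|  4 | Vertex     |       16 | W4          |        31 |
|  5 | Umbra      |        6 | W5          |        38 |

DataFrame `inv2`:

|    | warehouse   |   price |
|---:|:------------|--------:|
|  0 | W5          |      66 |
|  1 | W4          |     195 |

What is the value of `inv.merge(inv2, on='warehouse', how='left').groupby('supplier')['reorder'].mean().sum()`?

merge on 'warehouse' (how='left') → 6 rows:
  supplier  weight warehouse  reorder  price
0     Acme      21        W4       51    195
1  Soylent      34        W5       51     66
2   Vertex      32        W5       19     66
3    Umbra      27        W5       55     66
4   Vertex      16        W4       31    195
5    Umbra       6        W5       38     66
group by supplier, mean of reorder:
supplier
Acme       51.0
Soylent    51.0
Umbra      46.5
Vertex     25.0
Name: reorder, dtype: float64
Finally, sum of the resulting series = 173.5.

173.5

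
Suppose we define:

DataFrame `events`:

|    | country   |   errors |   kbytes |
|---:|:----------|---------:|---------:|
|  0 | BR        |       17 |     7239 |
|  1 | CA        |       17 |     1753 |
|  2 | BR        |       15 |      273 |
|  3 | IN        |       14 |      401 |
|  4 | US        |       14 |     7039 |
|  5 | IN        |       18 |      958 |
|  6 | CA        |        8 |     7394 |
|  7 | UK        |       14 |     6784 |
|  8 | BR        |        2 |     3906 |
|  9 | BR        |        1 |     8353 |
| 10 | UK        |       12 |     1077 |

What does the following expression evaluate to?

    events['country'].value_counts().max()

value_counts of country:
country
BR    4
CA    2
IN    2
UK    2
US    1
Name: count, dtype: int64

4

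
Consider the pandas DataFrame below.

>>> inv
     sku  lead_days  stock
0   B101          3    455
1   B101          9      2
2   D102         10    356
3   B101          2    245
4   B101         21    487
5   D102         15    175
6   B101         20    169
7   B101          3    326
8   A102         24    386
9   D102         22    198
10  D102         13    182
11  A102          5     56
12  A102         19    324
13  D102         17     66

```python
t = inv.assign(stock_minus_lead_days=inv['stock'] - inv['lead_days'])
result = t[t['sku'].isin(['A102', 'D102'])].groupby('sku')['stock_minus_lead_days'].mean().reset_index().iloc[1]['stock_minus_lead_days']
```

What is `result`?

180.0

add column stock_minus_lead_days = inv['stock'] - inv['lead_days']:
     sku  lead_days  stock  stock_minus_lead_days
0   B101          3    455                    452
1   B101          9      2                     -7
2   D102         10    356                    346
3   B101          2    245                    243
4   B101         21    487                    466
5   D102         15    175                    160
6   B101         20    169                    149
7   B101          3    326                    323
8   A102         24    386                    362
9   D102         22    198                    176
10  D102         13    182                    169
11  A102          5     56                     51
12  A102         19    324                    305
13  D102         17     66                     49
filter rows where sku in ['A102', 'D102']:
     sku  lead_days  stock  stock_minus_lead_days
2   D102         10    356                    346
5   D102         15    175                    160
8   A102         24    386                    362
9   D102         22    198                    176
10  D102         13    182                    169
11  A102          5     56                     51
12  A102         19    324                    305
13  D102         17     66                     49
group by sku, mean of stock_minus_lead_days:
sku
A102    239.333333
D102    180.000000
Name: stock_minus_lead_days, dtype: float64
reset_index():
    sku  stock_minus_lead_days
0  A102             239.333333
1  D102             180.000000
The value at position 1, column 'stock_minus_lead_days' is 180.0.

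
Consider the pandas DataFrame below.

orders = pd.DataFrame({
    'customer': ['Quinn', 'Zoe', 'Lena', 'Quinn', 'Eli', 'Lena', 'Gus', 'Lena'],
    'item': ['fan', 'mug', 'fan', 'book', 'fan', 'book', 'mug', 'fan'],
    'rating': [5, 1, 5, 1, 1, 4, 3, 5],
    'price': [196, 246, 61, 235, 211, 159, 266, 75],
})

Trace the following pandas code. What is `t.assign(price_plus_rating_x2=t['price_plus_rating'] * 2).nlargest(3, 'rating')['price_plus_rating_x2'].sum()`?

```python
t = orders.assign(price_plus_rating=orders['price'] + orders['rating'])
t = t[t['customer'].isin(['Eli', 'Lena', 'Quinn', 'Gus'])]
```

694

add column price_plus_rating = orders['price'] + orders['rating']:
  customer  item  rating  price  price_plus_rating
0    Quinn   fan       5    196                201
1      Zoe   mug       1    246                247
2     Lena   fan       5     61                 66
3    Quinn  book       1    235                236
4      Eli   fan       1    211                212
5     Lena  book       4    159                163
6      Gus   mug       3    266                269
7     Lena   fan       5     75                 80
filter rows where customer in ['Eli', 'Lena', 'Quinn', 'Gus']:
  customer  item  rating  price  price_plus_rating
0    Quinn   fan       5    196                201
2     Lena   fan       5     61                 66
3    Quinn  book       1    235                236
4      Eli   fan       1    211                212
5     Lena  book       4    159                163
6      Gus   mug       3    266                269
7     Lena   fan       5     75                 80
add column price_plus_rating_x2 = t['price_plus_rating'] * 2:
  customer  item  rating  price  price_plus_rating  price_plus_rating_x2
0    Quinn   fan       5    196                201                   402
2     Lena   fan       5     61                 66                   132
3    Quinn  book       1    235                236                   472
4      Eli   fan       1    211                212                   424
5     Lena  book       4    159                163                   326
6      Gus   mug       3    266                269                   538
7     Lena   fan       5     75                 80                   160
take 3 rows with largest rating:
  customer item  rating  price  price_plus_rating  price_plus_rating_x2
0    Quinn  fan       5    196                201                   402
2     Lena  fan       5     61                 66                   132
7     Lena  fan       5     75                 80                   160
Taking the sum of column 'price_plus_rating_x2' gives 694.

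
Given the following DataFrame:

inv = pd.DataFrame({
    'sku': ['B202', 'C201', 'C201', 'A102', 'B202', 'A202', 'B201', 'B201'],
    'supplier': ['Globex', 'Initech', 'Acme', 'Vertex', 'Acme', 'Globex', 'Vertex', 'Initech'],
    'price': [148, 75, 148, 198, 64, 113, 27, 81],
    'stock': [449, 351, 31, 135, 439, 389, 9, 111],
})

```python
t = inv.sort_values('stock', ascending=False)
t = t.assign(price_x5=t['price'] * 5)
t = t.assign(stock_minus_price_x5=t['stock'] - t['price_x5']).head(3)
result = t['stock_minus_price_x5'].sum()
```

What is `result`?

sort by stock descending:
    sku supplier  price  stock
0  B202   Globex    148    449
4  B202     Acme     64    439
5  A202   Globex    113    389
1  C201  Initech     75    351
3  A102   Vertex    198    135
7  B201  Initech     81    111
2  C201     Acme    148     31
6  B201   Vertex     27      9
add column price_x5 = t['price'] * 5:
    sku supplier  price  stock  price_x5
0  B202   Globex    148    449       740
4  B202     Acme     64    439       320
5  A202   Globex    113    389       565
1  C201  Initech     75    351       375
3  A102   Vertex    198    135       990
7  B201  Initech     81    111       405
2  C201     Acme    148     31       740
6  B201   Vertex     27      9       135
add column stock_minus_price_x5 = t['stock'] - t['price_x5']:
    sku supplier  price  stock  price_x5  stock_minus_price_x5
0  B202   Globex    148    449       740                  -291
4  B202     Acme     64    439       320                   119
5  A202   Globex    113    389       565                  -176
1  C201  Initech     75    351       375                   -24
3  A102   Vertex    198    135       990                  -855
7  B201  Initech     81    111       405                  -294
2  C201     Acme    148     31       740                  -709
6  B201   Vertex     27      9       135                  -126
take first 3 rows:
    sku supplier  price  stock  price_x5  stock_minus_price_x5
0  B202   Globex    148    449       740                  -291
4  B202     Acme     64    439       320                   119
5  A202   Globex    113    389       565                  -176
Taking the sum of column 'stock_minus_price_x5' gives -348.

-348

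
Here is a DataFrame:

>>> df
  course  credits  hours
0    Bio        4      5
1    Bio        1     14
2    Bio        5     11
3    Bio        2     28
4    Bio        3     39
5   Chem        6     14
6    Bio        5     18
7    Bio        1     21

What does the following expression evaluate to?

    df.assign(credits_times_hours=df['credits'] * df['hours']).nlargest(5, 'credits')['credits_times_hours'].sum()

add column credits_times_hours = df['credits'] * df['hours']:
  course  credits  hours  credits_times_hours
0    Bio        4      5                   20
1    Bio        1     14                   14
2    Bio        5     11                   55
3    Bio        2     28                   56
4    Bio        3     39                  117
5   Chem        6     14                   84
6    Bio        5     18                   90
7    Bio        1     21                   21
take 5 rows with largest credits:
  course  credits  hours  credits_times_hours
5   Chem        6     14                   84
2    Bio        5     11                   55
6    Bio        5     18                   90
0    Bio        4      5                   20
4    Bio        3     39                  117
sum of column 'credits_times_hours' → 366

366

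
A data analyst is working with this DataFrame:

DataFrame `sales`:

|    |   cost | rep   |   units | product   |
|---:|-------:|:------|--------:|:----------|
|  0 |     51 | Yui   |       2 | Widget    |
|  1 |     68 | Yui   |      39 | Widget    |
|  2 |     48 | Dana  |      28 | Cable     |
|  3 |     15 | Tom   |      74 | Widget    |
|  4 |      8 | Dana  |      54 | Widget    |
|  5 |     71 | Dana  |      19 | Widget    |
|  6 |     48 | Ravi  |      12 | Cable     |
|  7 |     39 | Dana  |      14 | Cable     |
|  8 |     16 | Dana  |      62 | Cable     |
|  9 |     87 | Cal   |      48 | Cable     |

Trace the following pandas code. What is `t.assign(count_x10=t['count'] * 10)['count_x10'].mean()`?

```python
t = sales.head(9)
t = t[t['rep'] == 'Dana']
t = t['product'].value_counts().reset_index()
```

25.0

take first 9 rows:
   cost   rep  units product
0    51   Yui      2  Widget
1    68   Yui     39  Widget
2    48  Dana     28   Cable
3    15   Tom     74  Widget
4     8  Dana     54  Widget
5    71  Dana     19  Widget
6    48  Ravi     12   Cable
7    39  Dana     14   Cable
8    16  Dana     62   Cable
filter rows where rep == 'Dana':
   cost   rep  units product
2    48  Dana     28   Cable
4     8  Dana     54  Widget
5    71  Dana     19  Widget
7    39  Dana     14   Cable
8    16  Dana     62   Cable
value_counts of product:
product
Cable     3
Widget    2
Name: count, dtype: int64
reset_index():
  product  count
0   Cable      3
1  Widget      2
add column count_x10 = t['count'] * 10:
  product  count  count_x10
0   Cable      3         30
1  Widget      2         20
Finally, mean of column 'count_x10' = 25.0.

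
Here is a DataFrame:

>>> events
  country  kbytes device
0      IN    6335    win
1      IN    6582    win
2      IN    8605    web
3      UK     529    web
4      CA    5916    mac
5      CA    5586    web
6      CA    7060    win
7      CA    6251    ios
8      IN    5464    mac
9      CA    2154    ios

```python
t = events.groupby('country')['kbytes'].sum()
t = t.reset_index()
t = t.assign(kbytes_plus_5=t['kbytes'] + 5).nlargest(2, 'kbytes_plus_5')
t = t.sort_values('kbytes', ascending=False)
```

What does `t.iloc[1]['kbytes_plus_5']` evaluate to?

group by country, sum of kbytes:
country
CA    26967
IN    26986
UK      529
Name: kbytes, dtype: int64
reset_index():
  country  kbytes
0      CA   26967
1      IN   26986
2      UK     529
add column kbytes_plus_5 = t['kbytes'] + 5:
  country  kbytes  kbytes_plus_5
0      CA   26967          26972
1      IN   26986          26991
2      UK     529            534
take 2 rows with largest kbytes_plus_5:
  country  kbytes  kbytes_plus_5
1      IN   26986          26991
0      CA   26967          26972
sort by kbytes descending:
  country  kbytes  kbytes_plus_5
1      IN   26986          26991
0      CA   26967          26972
Hence 26972.

26972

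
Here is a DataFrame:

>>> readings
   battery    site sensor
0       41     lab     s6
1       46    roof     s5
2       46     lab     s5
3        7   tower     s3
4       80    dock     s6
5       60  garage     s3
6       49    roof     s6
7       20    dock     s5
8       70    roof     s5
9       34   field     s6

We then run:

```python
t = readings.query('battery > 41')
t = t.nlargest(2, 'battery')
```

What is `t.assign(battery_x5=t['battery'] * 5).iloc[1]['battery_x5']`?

filter rows where battery > 41:
   battery    site sensor
1       46    roof     s5
2       46     lab     s5
4       80    dock     s6
5       60  garage     s3
6       49    roof     s6
8       70    roof     s5
take 2 rows with largest battery:
   battery  site sensor
4       80  dock     s6
8       70  roof     s5
add column battery_x5 = t['battery'] * 5:
   battery  site sensor  battery_x5
4       80  dock     s6         400
8       70  roof     s5         350
value at position 1, column 'battery_x5' → 350

350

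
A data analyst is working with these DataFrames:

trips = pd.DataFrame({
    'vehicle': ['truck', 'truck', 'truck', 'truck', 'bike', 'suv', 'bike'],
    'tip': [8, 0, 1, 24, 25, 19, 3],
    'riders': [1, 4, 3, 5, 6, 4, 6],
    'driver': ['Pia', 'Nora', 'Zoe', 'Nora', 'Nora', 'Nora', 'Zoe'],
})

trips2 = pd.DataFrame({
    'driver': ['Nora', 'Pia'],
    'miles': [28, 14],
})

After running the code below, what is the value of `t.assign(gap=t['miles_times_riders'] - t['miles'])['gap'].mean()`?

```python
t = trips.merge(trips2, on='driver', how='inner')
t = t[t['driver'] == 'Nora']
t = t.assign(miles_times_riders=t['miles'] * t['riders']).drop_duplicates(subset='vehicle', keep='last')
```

112.0

merge on 'driver' (how='inner') → 5 rows:
  vehicle  tip  riders driver  miles
0   truck    8       1    Pia     14
1   truck    0       4   Nora     28
2   truck   24       5   Nora     28
3    bike   25       6   Nora     28
4     suv   19       4   Nora     28
filter rows where driver == 'Nora':
  vehicle  tip  riders driver  miles
1   truck    0       4   Nora     28
2   truck   24       5   Nora     28
3    bike   25       6   Nora     28
4     suv   19       4   Nora     28
add column miles_times_riders = t['miles'] * t['riders']:
  vehicle  tip  riders driver  miles  miles_times_riders
1   truck    0       4   Nora     28                 112
2   truck   24       5   Nora     28                 140
3    bike   25       6   Nora     28                 168
4     suv   19       4   Nora     28                 112
drop duplicate vehicle (keep=last):
  vehicle  tip  riders driver  miles  miles_times_riders
2   truck   24       5   Nora     28                 140
3    bike   25       6   Nora     28                 168
4     suv   19       4   Nora     28                 112
add column gap = t['miles_times_riders'] - t['miles']:
  vehicle  tip  riders driver  miles  miles_times_riders  gap
2   truck   24       5   Nora     28                 140  112
3    bike   25       6   Nora     28                 168  140
4     suv   19       4   Nora     28                 112   84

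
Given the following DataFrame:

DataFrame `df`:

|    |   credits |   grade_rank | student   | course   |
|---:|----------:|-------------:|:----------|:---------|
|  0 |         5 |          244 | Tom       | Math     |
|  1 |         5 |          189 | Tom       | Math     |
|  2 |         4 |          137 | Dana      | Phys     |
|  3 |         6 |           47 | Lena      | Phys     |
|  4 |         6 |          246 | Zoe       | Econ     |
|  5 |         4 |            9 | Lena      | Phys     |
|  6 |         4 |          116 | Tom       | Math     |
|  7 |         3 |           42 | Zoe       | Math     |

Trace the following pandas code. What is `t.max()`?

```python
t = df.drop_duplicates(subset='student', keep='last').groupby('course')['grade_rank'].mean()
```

drop duplicate student (keep=last):
   credits  grade_rank student course
2        4         137    Dana   Phys
5        4           9    Lena   Phys
6        4         116     Tom   Math
7        3          42     Zoe   Math
group by course, mean of grade_rank:
course
Math    79.0
Phys    73.0
Name: grade_rank, dtype: float64
Then the max of the resulting series: 79.0

79.0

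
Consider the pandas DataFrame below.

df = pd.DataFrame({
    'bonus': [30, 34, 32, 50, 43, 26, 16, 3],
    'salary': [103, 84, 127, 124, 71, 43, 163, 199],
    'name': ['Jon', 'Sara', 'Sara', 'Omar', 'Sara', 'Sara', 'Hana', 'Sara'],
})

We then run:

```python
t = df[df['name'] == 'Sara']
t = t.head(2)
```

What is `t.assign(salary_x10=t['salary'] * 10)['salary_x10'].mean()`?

1055.0

filter rows where name == 'Sara':
   bonus  salary  name
1     34      84  Sara
2     32     127  Sara
4     43      71  Sara
5     26      43  Sara
7      3     199  Sara
take first 2 rows:
   bonus  salary  name
1     34      84  Sara
2     32     127  Sara
add column salary_x10 = t['salary'] * 10:
   bonus  salary  name  salary_x10
1     34      84  Sara         840
2     32     127  Sara        1270
Taking the mean of column 'salary_x10' gives 1055.0.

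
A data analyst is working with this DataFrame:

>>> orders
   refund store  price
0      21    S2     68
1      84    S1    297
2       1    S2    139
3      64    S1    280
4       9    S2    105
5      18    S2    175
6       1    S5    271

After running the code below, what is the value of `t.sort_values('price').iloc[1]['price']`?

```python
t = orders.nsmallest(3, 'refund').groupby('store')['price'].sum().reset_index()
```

271

take 3 rows with smallest refund:
   refund store  price
2       1    S2    139
6       1    S5    271
4       9    S2    105
group by store, sum of price:
store
S2    244
S5    271
Name: price, dtype: int64
reset_index():
  store  price
0    S2    244
1    S5    271
sort by price:
  store  price
0    S2    244
1    S5    271
Then the value at position 1, column 'price': 271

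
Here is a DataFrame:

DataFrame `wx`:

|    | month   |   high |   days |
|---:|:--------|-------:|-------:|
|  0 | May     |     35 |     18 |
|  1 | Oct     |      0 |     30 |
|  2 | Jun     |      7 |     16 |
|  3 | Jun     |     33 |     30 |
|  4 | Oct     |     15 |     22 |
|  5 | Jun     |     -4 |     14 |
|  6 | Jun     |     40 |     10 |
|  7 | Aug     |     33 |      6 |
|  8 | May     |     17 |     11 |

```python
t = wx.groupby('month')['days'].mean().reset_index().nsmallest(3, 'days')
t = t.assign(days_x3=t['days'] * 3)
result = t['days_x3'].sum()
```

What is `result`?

group by month, mean of days:
month
Aug     6.0
Jun    17.5
May    14.5
Oct    26.0
Name: days, dtype: float64
reset_index():
  month  days
0   Aug   6.0
1   Jun  17.5
2   May  14.5
3   Oct  26.0
take 3 rows with smallest days:
  month  days
0   Aug   6.0
2   May  14.5
1   Jun  17.5
add column days_x3 = t['days'] * 3:
  month  days  days_x3
0   Aug   6.0     18.0
2   May  14.5     43.5
1   Jun  17.5     52.5

114.0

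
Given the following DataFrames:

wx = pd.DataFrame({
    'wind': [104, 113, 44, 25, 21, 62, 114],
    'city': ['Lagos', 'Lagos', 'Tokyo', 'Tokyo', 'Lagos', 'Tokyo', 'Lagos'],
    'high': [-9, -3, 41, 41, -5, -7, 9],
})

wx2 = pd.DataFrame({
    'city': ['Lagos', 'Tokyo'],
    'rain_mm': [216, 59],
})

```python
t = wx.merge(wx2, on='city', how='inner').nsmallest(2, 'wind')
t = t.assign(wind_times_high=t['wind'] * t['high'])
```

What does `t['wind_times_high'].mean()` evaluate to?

460.0

merge on 'city' (how='inner') → 7 rows:
   wind   city  high  rain_mm
0   104  Lagos    -9      216
1   113  Lagos    -3      216
2    44  Tokyo    41       59
3    25  Tokyo    41       59
4    21  Lagos    -5      216
5    62  Tokyo    -7       59
6   114  Lagos     9      216
take 2 rows with smallest wind:
   wind   city  high  rain_mm
4    21  Lagos    -5      216
3    25  Tokyo    41       59
add column wind_times_high = t['wind'] * t['high']:
   wind   city  high  rain_mm  wind_times_high
4    21  Lagos    -5      216             -105
3    25  Tokyo    41       59             1025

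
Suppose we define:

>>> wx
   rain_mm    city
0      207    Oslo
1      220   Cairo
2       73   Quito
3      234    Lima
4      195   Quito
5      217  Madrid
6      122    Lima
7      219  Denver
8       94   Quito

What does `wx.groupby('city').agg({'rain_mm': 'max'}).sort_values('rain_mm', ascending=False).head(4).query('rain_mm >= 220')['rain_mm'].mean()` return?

227.0

group by city, max of rain_mm:
        rain_mm
city           
Cairo       220
Denver      219
Lima        234
Madrid      217
Oslo        207
Quito       195
sort by rain_mm descending:
        rain_mm
city           
Lima        234
Cairo       220
Denver      219
Madrid      217
Oslo        207
Quito       195
take first 4 rows:
        rain_mm
city           
Lima        234
Cairo       220
Denver      219
Madrid      217
filter rows where rain_mm >= 220:
       rain_mm
city          
Lima       234
Cairo      220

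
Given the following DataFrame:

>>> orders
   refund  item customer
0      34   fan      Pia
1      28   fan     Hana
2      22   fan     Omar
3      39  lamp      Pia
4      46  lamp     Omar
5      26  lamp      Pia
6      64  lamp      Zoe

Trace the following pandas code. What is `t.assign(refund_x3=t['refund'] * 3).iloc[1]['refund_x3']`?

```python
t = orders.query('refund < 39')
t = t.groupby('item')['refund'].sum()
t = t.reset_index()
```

filter rows where refund < 39:
   refund  item customer
0      34   fan      Pia
1      28   fan     Hana
2      22   fan     Omar
5      26  lamp      Pia
group by item, sum of refund:
item
fan     84
lamp    26
Name: refund, dtype: int64
reset_index():
   item  refund
0   fan      84
1  lamp      26
add column refund_x3 = t['refund'] * 3:
   item  refund  refund_x3
0   fan      84        252
1  lamp      26         78
Taking the value at position 1, column 'refund_x3' gives 78.

78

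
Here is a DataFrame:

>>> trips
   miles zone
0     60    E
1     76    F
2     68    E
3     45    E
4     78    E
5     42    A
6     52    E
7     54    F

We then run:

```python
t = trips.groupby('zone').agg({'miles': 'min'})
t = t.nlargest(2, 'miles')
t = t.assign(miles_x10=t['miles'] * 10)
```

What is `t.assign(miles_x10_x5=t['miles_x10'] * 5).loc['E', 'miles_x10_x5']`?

group by zone, min of miles:
      miles
zone       
A        42
E        45
F        54
take 2 rows with largest miles:
      miles
zone       
F        54
E        45
add column miles_x10 = t['miles'] * 10:
      miles  miles_x10
zone                  
F        54        540
E        45        450
add column miles_x10_x5 = t['miles_x10'] * 5:
      miles  miles_x10  miles_x10_x5
zone                                
F        54        540          2700
E        45        450          2250

2250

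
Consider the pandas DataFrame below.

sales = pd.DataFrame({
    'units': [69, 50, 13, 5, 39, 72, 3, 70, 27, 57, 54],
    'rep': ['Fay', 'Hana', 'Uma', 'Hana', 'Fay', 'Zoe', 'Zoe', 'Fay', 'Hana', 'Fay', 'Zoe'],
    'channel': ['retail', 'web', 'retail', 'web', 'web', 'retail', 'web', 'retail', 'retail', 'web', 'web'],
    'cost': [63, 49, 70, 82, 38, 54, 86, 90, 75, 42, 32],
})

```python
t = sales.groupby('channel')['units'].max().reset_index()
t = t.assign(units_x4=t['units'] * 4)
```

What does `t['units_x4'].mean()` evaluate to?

258.0

group by channel, max of units:
channel
retail    72
web       57
Name: units, dtype: int64
reset_index():
  channel  units
0  retail     72
1     web     57
add column units_x4 = t['units'] * 4:
  channel  units  units_x4
0  retail     72       288
1     web     57       228
Hence 258.0.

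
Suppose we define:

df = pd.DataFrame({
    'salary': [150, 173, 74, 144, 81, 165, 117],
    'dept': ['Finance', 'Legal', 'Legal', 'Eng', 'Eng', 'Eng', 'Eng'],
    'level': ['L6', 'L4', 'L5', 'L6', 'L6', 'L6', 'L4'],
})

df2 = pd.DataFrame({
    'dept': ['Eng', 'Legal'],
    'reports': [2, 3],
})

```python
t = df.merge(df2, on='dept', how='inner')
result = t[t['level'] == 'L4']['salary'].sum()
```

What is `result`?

290

merge on 'dept' (how='inner') → 6 rows:
   salary   dept level  reports
0     173  Legal    L4        3
1      74  Legal    L5        3
2     144    Eng    L6        2
3      81    Eng    L6        2
4     165    Eng    L6        2
5     117    Eng    L4        2
filter rows where level == 'L4':
   salary   dept level  reports
0     173  Legal    L4        3
5     117    Eng    L4        2
Taking the sum of column 'salary' gives 290.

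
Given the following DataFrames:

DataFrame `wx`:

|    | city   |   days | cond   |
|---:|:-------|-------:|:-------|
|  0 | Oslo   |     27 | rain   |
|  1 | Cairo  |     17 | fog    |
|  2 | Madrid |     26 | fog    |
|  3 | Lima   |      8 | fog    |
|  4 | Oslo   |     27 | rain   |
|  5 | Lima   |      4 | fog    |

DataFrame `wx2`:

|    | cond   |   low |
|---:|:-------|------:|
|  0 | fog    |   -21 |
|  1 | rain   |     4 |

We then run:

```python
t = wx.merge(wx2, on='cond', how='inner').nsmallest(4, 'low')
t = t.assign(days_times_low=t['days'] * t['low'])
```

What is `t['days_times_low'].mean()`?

-288.75

merge on 'cond' (how='inner') → 6 rows:
     city  days  cond  low
0    Oslo    27  rain    4
1   Cairo    17   fog  -21
2  Madrid    26   fog  -21
3    Lima     8   fog  -21
4    Oslo    27  rain    4
5    Lima     4   fog  -21
take 4 rows with smallest low:
     city  days cond  low
1   Cairo    17  fog  -21
2  Madrid    26  fog  -21
3    Lima     8  fog  -21
5    Lima     4  fog  -21
add column days_times_low = t['days'] * t['low']:
     city  days cond  low  days_times_low
1   Cairo    17  fog  -21            -357
2  Madrid    26  fog  -21            -546
3    Lima     8  fog  -21            -168
5    Lima     4  fog  -21             -84
Taking the mean of column 'days_times_low' gives -288.75.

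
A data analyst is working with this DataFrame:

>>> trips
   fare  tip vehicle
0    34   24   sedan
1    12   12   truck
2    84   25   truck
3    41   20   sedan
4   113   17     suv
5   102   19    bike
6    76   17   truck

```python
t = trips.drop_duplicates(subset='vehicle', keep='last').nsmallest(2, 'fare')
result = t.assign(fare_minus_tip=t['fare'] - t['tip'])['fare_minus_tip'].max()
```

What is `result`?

59

drop duplicate vehicle (keep=last):
   fare  tip vehicle
3    41   20   sedan
4   113   17     suv
5   102   19    bike
6    76   17   truck
take 2 rows with smallest fare:
   fare  tip vehicle
3    41   20   sedan
6    76   17   truck
add column fare_minus_tip = t['fare'] - t['tip']:
   fare  tip vehicle  fare_minus_tip
3    41   20   sedan              21
6    76   17   truck              59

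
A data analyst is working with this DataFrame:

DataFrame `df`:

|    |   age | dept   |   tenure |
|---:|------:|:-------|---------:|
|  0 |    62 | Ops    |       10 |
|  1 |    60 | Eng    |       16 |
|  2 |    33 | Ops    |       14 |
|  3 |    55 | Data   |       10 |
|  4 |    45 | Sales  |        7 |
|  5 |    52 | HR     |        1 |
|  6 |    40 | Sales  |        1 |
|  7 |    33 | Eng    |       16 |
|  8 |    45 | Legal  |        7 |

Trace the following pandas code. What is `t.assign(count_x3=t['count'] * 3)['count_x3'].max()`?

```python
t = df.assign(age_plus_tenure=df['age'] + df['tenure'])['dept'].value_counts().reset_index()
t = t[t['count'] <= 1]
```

3

add column age_plus_tenure = df['age'] + df['tenure']:
   age   dept  tenure  age_plus_tenure
0   62    Ops      10               72
1   60    Eng      16               76
2   33    Ops      14               47
3   55   Data      10               65
4   45  Sales       7               52
5   52     HR       1               53
6   40  Sales       1               41
7   33    Eng      16               49
8   45  Legal       7               52
value_counts of dept:
dept
Ops      2
Eng      2
Sales    2
Data     1
HR       1
Legal    1
Name: count, dtype: int64
reset_index():
    dept  count
0    Ops      2
1    Eng      2
2  Sales      2
3   Data      1
4     HR      1
5  Legal      1
filter rows where count <= 1:
    dept  count
3   Data      1
4     HR      1
5  Legal      1
add column count_x3 = t['count'] * 3:
    dept  count  count_x3
3   Data      1         3
4     HR      1         3
5  Legal      1         3
max of column 'count_x3' → 3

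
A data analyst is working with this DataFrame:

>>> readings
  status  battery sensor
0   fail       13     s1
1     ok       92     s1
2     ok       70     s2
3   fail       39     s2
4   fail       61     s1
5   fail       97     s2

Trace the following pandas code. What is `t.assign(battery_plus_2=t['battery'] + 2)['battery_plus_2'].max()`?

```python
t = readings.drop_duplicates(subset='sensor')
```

72

drop duplicate sensor (keep=first):
  status  battery sensor
0   fail       13     s1
2     ok       70     s2
add column battery_plus_2 = t['battery'] + 2:
  status  battery sensor  battery_plus_2
0   fail       13     s1              15
2     ok       70     s2              72
Then the max of column 'battery_plus_2': 72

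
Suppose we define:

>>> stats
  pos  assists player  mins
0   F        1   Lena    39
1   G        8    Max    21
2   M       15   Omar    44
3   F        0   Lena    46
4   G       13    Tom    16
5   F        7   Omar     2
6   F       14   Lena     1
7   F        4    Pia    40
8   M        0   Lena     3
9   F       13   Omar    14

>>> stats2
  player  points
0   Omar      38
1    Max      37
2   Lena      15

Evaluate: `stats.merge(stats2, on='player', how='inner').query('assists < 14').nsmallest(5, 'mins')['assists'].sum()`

merge on 'player' (how='inner') → 8 rows:
  pos  assists player  mins  points
0   F        1   Lena    39      15
1   G        8    Max    21      37
2   M       15   Omar    44      38
3   F        0   Lena    46      15
4   F        7   Omar     2      38
5   F       14   Lena     1      15
6   M        0   Lena     3      15
7   F       13   Omar    14      38
filter rows where assists < 14:
  pos  assists player  mins  points
0   F        1   Lena    39      15
1   G        8    Max    21      37
3   F        0   Lena    46      15
4   F        7   Omar     2      38
6   M        0   Lena     3      15
7   F       13   Omar    14      38
take 5 rows with smallest mins:
  pos  assists player  mins  points
4   F        7   Omar     2      38
6   M        0   Lena     3      15
7   F       13   Omar    14      38
1   G        8    Max    21      37
0   F        1   Lena    39      15
Taking the sum of column 'assists' gives 29.

29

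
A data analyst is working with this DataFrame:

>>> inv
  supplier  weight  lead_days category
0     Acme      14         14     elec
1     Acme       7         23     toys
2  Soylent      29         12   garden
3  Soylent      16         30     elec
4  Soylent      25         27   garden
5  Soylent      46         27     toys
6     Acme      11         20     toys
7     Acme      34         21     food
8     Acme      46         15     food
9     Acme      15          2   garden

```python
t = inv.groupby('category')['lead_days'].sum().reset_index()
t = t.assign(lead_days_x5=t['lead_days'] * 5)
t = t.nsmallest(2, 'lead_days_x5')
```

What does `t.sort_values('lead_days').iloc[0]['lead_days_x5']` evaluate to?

group by category, sum of lead_days:
category
elec      44
food      36
garden    41
toys      70
Name: lead_days, dtype: int64
reset_index():
  category  lead_days
0     elec         44
1     food         36
2   garden         41
3     toys         70
add column lead_days_x5 = t['lead_days'] * 5:
  category  lead_days  lead_days_x5
0     elec         44           220
1     food         36           180
2   garden         41           205
3     toys         70           350
take 2 rows with smallest lead_days_x5:
  category  lead_days  lead_days_x5
1     food         36           180
2   garden         41           205
sort by lead_days:
  category  lead_days  lead_days_x5
1     food         36           180
2   garden         41           205
Then the value at position 0, column 'lead_days_x5': 180

180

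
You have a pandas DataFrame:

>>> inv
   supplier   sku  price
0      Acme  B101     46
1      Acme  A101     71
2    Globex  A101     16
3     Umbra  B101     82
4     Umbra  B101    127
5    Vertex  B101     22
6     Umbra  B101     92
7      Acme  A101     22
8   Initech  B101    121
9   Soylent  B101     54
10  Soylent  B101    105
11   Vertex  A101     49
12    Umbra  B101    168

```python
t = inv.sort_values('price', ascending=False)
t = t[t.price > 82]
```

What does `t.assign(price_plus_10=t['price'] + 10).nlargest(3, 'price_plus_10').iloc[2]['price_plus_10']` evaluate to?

sort by price descending:
   supplier   sku  price
12    Umbra  B101    168
4     Umbra  B101    127
8   Initech  B101    121
10  Soylent  B101    105
6     Umbra  B101     92
3     Umbra  B101     82
1      Acme  A101     71
9   Soylent  B101     54
11   Vertex  A101     49
0      Acme  B101     46
5    Vertex  B101     22
7      Acme  A101     22
2    Globex  A101     16
filter rows where price > 82:
   supplier   sku  price
12    Umbra  B101    168
4     Umbra  B101    127
8   Initech  B101    121
10  Soylent  B101    105
6     Umbra  B101     92
add column price_plus_10 = t['price'] + 10:
   supplier   sku  price  price_plus_10
12    Umbra  B101    168            178
4     Umbra  B101    127            137
8   Initech  B101    121            131
10  Soylent  B101    105            115
6     Umbra  B101     92            102
take 3 rows with largest price_plus_10:
   supplier   sku  price  price_plus_10
12    Umbra  B101    168            178
4     Umbra  B101    127            137
8   Initech  B101    121            131

131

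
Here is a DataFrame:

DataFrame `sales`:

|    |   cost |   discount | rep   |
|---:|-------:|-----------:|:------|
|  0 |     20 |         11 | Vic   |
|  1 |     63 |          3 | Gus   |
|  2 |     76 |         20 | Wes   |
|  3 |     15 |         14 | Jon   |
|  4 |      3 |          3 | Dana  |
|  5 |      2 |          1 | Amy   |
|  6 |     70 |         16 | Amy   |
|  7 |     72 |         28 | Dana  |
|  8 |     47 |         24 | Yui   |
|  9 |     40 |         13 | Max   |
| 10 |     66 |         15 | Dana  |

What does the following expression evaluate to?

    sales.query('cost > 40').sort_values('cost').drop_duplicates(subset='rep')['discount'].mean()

filter rows where cost > 40:
    cost  discount   rep
1     63         3   Gus
2     76        20   Wes
6     70        16   Amy
7     72        28  Dana
8     47        24   Yui
10    66        15  Dana
sort by cost:
    cost  discount   rep
8     47        24   Yui
1     63         3   Gus
10    66        15  Dana
6     70        16   Amy
7     72        28  Dana
2     76        20   Wes
drop duplicate rep (keep=first):
    cost  discount   rep
8     47        24   Yui
1     63         3   Gus
10    66        15  Dana
6     70        16   Amy
2     76        20   Wes
Hence 15.6.

15.6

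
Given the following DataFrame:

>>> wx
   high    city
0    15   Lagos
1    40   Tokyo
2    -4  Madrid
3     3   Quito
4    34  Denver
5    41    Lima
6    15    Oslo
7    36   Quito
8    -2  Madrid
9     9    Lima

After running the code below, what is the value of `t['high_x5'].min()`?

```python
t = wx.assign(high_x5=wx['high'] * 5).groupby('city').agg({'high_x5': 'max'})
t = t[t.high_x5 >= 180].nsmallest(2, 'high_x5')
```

180

add column high_x5 = wx['high'] * 5:
   high    city  high_x5
0    15   Lagos       75
1    40   Tokyo      200
2    -4  Madrid      -20
3     3   Quito       15
4    34  Denver      170
5    41    Lima      205
6    15    Oslo       75
7    36   Quito      180
8    -2  Madrid      -10
9     9    Lima       45
group by city, max of high_x5:
        high_x5
city           
Denver      170
Lagos        75
Lima        205
Madrid      -10
Oslo         75
Quito       180
Tokyo       200
filter rows where high_x5 >= 180:
       high_x5
city          
Lima       205
Quito      180
Tokyo      200
take 2 rows with smallest high_x5:
       high_x5
city          
Quito      180
Tokyo      200
Hence 180.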